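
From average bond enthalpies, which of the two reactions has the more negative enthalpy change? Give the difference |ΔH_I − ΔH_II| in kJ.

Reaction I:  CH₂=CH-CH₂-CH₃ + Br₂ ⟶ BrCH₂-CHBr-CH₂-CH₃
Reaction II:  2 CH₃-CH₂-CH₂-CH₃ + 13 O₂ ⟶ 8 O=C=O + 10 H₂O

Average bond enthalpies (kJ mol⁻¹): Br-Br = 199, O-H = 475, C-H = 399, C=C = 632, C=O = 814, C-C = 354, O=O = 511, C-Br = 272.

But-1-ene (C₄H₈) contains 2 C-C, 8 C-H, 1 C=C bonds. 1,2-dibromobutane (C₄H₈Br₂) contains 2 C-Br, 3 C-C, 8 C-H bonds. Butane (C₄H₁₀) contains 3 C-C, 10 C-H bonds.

Reaction II, by 5710 kJ

Reaction I:
  Bonds broken (reactants):
    Br-Br: 1 × 199 = 199
    C-C: 2 × 354 = 708
    C-H: 8 × 399 = 3192
    C=C: 1 × 632 = 632
    Σ(broken) = 4731 kJ
  Bonds formed (products):
    C-Br: 2 × 272 = 544
    C-C: 3 × 354 = 1062
    C-H: 8 × 399 = 3192
    Σ(formed) = 4798 kJ
  ΔH_I = 4731 − 4798 = −67 kJ
Reaction II:
  Bonds broken (reactants):
    C-C: 6 × 354 = 2124
    C-H: 20 × 399 = 7980
    O=O: 13 × 511 = 6643
    Σ(broken) = 16747 kJ
  Bonds formed (products):
    C=O: 16 × 814 = 13024
    O-H: 20 × 475 = 9500
    Σ(formed) = 22524 kJ
  ΔH_II = 16747 − 22524 = −5777 kJ
ΔH_I − ΔH_II = +5710 kJ, so reaction II has the more negative ΔH; |ΔH_I − ΔH_II| = 5710 kJ.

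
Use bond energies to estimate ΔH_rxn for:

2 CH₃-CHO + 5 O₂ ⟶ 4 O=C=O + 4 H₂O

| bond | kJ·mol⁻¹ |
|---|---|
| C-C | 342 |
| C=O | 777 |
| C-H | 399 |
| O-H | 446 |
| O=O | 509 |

ΔH ≈ −1809 kJ

Bonds broken (reactants):
  C-C: 2 × 342 = 684
  C-H: 8 × 399 = 3192
  C=O: 2 × 777 = 1554
  O=O: 5 × 509 = 2545
  Σ(broken) = 7975 kJ
Bonds formed (products):
  C=O: 8 × 777 = 6216
  O-H: 8 × 446 = 3568
  Σ(formed) = 9784 kJ
ΔH = Σ(broken) − Σ(formed) = 7975 − 9784 = −1809 kJ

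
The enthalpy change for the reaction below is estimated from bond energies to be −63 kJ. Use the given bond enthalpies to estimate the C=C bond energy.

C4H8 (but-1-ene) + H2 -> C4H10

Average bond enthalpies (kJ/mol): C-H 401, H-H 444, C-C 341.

D(C=C) ≈ 636 kJ/mol

Let D be the C=C bond energy.
Σ(broken) = 2×341 + 8×401 + 1×D + 1×444 = 4334 + D
Σ(formed) = 3×341 + 10×401 = 5033
ΔH = Σ(broken) − Σ(formed) = (4334 + D) − (5033) = −699 + D
Setting this equal to −63 kJ gives D = 636 kJ/mol.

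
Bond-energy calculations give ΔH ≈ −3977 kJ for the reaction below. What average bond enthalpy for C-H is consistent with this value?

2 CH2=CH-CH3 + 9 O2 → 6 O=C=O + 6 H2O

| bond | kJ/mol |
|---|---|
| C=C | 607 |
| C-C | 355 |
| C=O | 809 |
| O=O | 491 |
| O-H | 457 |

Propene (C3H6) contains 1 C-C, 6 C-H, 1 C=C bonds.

Let D be the C-H bond energy.
Σ(broken) = 2×355 + 12×D + 2×607 + 9×491 = 6343 + 12D
Σ(formed) = 12×809 + 12×457 = 15192
ΔH = Σ(broken) − Σ(formed) = (6343 + 12D) − (15192) = −8849 + 12D
Setting this equal to −3977 kJ gives 12D = 4872, so D = 406 kJ/mol.

D(C-H) ≈ 406 kJ/mol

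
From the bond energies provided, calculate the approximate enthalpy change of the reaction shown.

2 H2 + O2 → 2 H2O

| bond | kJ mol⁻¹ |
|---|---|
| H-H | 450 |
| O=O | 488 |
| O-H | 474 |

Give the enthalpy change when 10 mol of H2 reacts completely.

Bonds broken (reactants):
  H-H: 2 × 450 = 900
  O=O: 1 × 488 = 488
  Σ(broken) = 1388 kJ
Bonds formed (products):
  O-H: 4 × 474 = 1896
  Σ(formed) = 1896 kJ
ΔH = Σ(broken) − Σ(formed) = 1388 − 1896 = −508 kJ
For 5× the reaction as written: 5 × (−508) = −2540 kJ

ΔH = −2540 kJ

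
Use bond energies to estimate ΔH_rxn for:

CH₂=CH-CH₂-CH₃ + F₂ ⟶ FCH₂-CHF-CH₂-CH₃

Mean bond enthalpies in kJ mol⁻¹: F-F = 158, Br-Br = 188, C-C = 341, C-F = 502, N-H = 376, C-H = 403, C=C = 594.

Bonds broken (reactants):
  C-C: 2 × 341 = 682
  C-H: 8 × 403 = 3224
  C=C: 1 × 594 = 594
  F-F: 1 × 158 = 158
  Σ(broken) = 4658 kJ
Bonds formed (products):
  C-C: 3 × 341 = 1023
  C-F: 2 × 502 = 1004
  C-H: 8 × 403 = 3224
  Σ(formed) = 5251 kJ
ΔH = Σ(broken) − Σ(formed) = 4658 − 5251 = −593 kJ

ΔH ≈ −593 kJ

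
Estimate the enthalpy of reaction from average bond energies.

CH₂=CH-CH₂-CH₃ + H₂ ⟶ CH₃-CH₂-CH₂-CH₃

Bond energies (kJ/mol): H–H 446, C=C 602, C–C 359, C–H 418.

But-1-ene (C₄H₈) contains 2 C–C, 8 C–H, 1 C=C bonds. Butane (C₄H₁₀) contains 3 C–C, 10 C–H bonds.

Bonds broken (reactants):
  C–C: 2 × 359 = 718
  C–H: 8 × 418 = 3344
  C=C: 1 × 602 = 602
  H–H: 1 × 446 = 446
  Σ(broken) = 5110 kJ
Bonds formed (products):
  C–C: 3 × 359 = 1077
  C–H: 10 × 418 = 4180
  Σ(formed) = 5257 kJ
ΔH = Σ(broken) − Σ(formed) = 5110 − 5257 = −147 kJ

ΔH ≈ −147 kJ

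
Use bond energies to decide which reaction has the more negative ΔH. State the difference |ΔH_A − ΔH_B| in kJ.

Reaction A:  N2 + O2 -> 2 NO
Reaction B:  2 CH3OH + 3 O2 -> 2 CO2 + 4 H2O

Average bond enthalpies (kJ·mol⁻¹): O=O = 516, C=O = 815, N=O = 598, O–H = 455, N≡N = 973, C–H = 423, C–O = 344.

Reaction A:
  Bonds broken (reactants):
    N≡N: 1 × 973 = 973
    O=O: 1 × 516 = 516
    Σ(broken) = 1489 kJ
  Bonds formed (products):
    N=O: 2 × 598 = 1196
    Σ(formed) = 1196 kJ
  ΔH_A = 1489 − 1196 = +293 kJ
Reaction B:
  Bonds broken (reactants):
    C–H: 6 × 423 = 2538
    C–O: 2 × 344 = 688
    O–H: 2 × 455 = 910
    O=O: 3 × 516 = 1548
    Σ(broken) = 5684 kJ
  Bonds formed (products):
    C=O: 4 × 815 = 3260
    O–H: 8 × 455 = 3640
    Σ(formed) = 6900 kJ
  ΔH_B = 5684 − 6900 = −1216 kJ
ΔH_A − ΔH_B = +1509 kJ, so reaction B has the more negative ΔH; |ΔH_A − ΔH_B| = 1509 kJ.

Reaction B, by 1509 kJ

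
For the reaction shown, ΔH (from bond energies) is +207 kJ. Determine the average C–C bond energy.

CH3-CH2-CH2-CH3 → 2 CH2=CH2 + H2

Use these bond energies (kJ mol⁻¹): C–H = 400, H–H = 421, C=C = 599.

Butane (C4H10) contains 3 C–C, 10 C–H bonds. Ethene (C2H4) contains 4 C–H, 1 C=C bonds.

D(C–C) ≈ 342 kJ/mol

Let D be the C–C bond energy.
Σ(broken) = 3×D + 10×400 = 4000 + 3D
Σ(formed) = 8×400 + 2×599 + 1×421 = 4819
ΔH = Σ(broken) − Σ(formed) = (4000 + 3D) − (4819) = −819 + 3D
Setting this equal to +207 kJ gives 3D = 1026, so D = 342 kJ/mol.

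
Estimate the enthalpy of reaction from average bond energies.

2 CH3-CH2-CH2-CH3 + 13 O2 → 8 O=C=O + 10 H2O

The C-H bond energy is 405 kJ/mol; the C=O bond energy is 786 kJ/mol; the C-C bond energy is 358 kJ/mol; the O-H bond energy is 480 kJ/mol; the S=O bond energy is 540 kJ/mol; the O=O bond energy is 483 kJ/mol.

ΔH ≈ −5649 kJ

Bonds broken (reactants):
  C-C: 6 × 358 = 2148
  C-H: 20 × 405 = 8100
  O=O: 13 × 483 = 6279
  Σ(broken) = 16527 kJ
Bonds formed (products):
  C=O: 16 × 786 = 12576
  O-H: 20 × 480 = 9600
  Σ(formed) = 22176 kJ
ΔH = Σ(broken) − Σ(formed) = 16527 − 22176 = −5649 kJ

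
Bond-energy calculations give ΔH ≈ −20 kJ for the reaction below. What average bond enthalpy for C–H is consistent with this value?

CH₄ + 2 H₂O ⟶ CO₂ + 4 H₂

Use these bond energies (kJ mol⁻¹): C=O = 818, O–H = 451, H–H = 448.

Let D be the C–H bond energy.
Σ(broken) = 4×D + 4×451 = 1804 + 4D
Σ(formed) = 2×818 + 4×448 = 3428
ΔH = Σ(broken) − Σ(formed) = (1804 + 4D) − (3428) = −1624 + 4D
Setting this equal to −20 kJ gives 4D = 1604, so D = 401 kJ/mol.

D(C–H) ≈ 401 kJ/mol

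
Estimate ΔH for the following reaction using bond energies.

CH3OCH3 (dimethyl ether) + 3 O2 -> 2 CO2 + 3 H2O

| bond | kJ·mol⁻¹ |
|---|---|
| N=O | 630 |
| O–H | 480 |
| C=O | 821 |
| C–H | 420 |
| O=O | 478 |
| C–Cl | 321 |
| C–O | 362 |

Bonds broken (reactants):
  C–H: 6 × 420 = 2520
  C–O: 2 × 362 = 724
  O=O: 3 × 478 = 1434
  Σ(broken) = 4678 kJ
Bonds formed (products):
  C=O: 4 × 821 = 3284
  O–H: 6 × 480 = 2880
  Σ(formed) = 6164 kJ
ΔH = Σ(broken) − Σ(formed) = 4678 − 6164 = −1486 kJ

ΔH ≈ −1486 kJ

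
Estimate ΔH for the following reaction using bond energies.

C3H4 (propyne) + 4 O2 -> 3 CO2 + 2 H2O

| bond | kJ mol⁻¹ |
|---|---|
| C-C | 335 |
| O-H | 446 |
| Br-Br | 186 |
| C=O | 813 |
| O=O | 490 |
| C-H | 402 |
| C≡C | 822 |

ΔH ≈ −1937 kJ

Bonds broken (reactants):
  C≡C: 1 × 822 = 822
  C-C: 1 × 335 = 335
  C-H: 4 × 402 = 1608
  O=O: 4 × 490 = 1960
  Σ(broken) = 4725 kJ
Bonds formed (products):
  C=O: 6 × 813 = 4878
  O-H: 4 × 446 = 1784
  Σ(formed) = 6662 kJ
ΔH = Σ(broken) − Σ(formed) = 4725 − 6662 = −1937 kJ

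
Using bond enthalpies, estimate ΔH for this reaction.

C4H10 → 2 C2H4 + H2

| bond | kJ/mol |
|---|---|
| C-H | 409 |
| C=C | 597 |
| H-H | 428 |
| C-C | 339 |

Bonds broken (reactants):
  C-C: 3 × 339 = 1017
  C-H: 10 × 409 = 4090
  Σ(broken) = 5107 kJ
Bonds formed (products):
  C-H: 8 × 409 = 3272
  C=C: 2 × 597 = 1194
  H-H: 1 × 428 = 428
  Σ(formed) = 4894 kJ
ΔH = Σ(broken) − Σ(formed) = 5107 − 4894 = +213 kJ

ΔH ≈ +213 kJ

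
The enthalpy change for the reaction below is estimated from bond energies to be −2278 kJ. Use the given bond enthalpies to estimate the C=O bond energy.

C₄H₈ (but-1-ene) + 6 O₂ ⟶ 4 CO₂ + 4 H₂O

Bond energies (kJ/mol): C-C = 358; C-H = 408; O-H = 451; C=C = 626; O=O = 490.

Let D be the C=O bond energy.
Σ(broken) = 2×358 + 8×408 + 1×626 + 6×490 = 7546
Σ(formed) = 8×D + 8×451 = 3608 + 8D
ΔH = Σ(broken) − Σ(formed) = (7546) − (3608 + 8D) = +3938 − 8D
Setting this equal to −2278 kJ gives 8D = 6216, so D = 777 kJ/mol.

D(C=O) ≈ 777 kJ/mol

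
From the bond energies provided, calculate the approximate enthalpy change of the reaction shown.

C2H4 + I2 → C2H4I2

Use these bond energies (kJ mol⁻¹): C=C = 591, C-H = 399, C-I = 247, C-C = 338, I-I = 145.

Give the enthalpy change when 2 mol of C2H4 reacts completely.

Bonds broken (reactants):
  C-H: 4 × 399 = 1596
  C=C: 1 × 591 = 591
  I-I: 1 × 145 = 145
  Σ(broken) = 2332 kJ
Bonds formed (products):
  C-C: 1 × 338 = 338
  C-H: 4 × 399 = 1596
  C-I: 2 × 247 = 494
  Σ(formed) = 2428 kJ
ΔH = Σ(broken) − Σ(formed) = 2332 − 2428 = −96 kJ
For 2× the reaction as written: 2 × (−96) = −192 kJ

ΔH = −192 kJ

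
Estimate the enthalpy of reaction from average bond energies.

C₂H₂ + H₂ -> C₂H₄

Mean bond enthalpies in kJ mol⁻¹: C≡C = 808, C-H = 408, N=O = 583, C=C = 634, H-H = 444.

Bonds broken (reactants):
  C≡C: 1 × 808 = 808
  C-H: 2 × 408 = 816
  H-H: 1 × 444 = 444
  Σ(broken) = 2068 kJ
Bonds formed (products):
  C-H: 4 × 408 = 1632
  C=C: 1 × 634 = 634
  Σ(formed) = 2266 kJ
ΔH = Σ(broken) − Σ(formed) = 2068 − 2266 = −198 kJ

ΔH ≈ −198 kJ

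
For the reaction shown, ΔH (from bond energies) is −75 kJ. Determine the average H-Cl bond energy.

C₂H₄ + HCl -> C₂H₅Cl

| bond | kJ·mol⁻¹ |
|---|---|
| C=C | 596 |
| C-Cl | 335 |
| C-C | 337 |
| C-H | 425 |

D(H-Cl) ≈ 426 kJ/mol

Let D be the H-Cl bond energy.
Σ(broken) = 4×425 + 1×596 + 1×D = 2296 + D
Σ(formed) = 1×337 + 1×335 + 5×425 = 2797
ΔH = Σ(broken) − Σ(formed) = (2296 + D) − (2797) = −501 + D
Setting this equal to −75 kJ gives D = 426 kJ/mol.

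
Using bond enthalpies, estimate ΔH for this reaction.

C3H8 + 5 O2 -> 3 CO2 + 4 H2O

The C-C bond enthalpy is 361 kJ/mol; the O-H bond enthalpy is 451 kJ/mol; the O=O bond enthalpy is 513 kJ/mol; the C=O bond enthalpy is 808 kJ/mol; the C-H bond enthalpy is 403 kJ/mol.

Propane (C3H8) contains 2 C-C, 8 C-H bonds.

Bonds broken (reactants):
  C-C: 2 × 361 = 722
  C-H: 8 × 403 = 3224
  O=O: 5 × 513 = 2565
  Σ(broken) = 6511 kJ
Bonds formed (products):
  C=O: 6 × 808 = 4848
  O-H: 8 × 451 = 3608
  Σ(formed) = 8456 kJ
ΔH = Σ(broken) − Σ(formed) = 6511 − 8456 = −1945 kJ

ΔH ≈ −1945 kJ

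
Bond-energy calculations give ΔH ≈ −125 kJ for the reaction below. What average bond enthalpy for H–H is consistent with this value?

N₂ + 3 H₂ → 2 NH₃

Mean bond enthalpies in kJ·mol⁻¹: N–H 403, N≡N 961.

D(H–H) ≈ 444 kJ/mol

Let D be the H–H bond energy.
Σ(broken) = 3×D + 1×961 = 961 + 3D
Σ(formed) = 6×403 = 2418
ΔH = Σ(broken) − Σ(formed) = (961 + 3D) − (2418) = −1457 + 3D
Setting this equal to −125 kJ gives 3D = 1332, so D = 444 kJ/mol.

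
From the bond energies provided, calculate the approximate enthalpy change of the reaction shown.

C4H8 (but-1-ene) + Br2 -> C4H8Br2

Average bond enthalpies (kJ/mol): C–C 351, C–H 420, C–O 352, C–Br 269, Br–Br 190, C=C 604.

ΔH ≈ −95 kJ

Bonds broken (reactants):
  Br–Br: 1 × 190 = 190
  C–C: 2 × 351 = 702
  C–H: 8 × 420 = 3360
  C=C: 1 × 604 = 604
  Σ(broken) = 4856 kJ
Bonds formed (products):
  C–Br: 2 × 269 = 538
  C–C: 3 × 351 = 1053
  C–H: 8 × 420 = 3360
  Σ(formed) = 4951 kJ
ΔH = Σ(broken) − Σ(formed) = 4856 − 4951 = −95 kJ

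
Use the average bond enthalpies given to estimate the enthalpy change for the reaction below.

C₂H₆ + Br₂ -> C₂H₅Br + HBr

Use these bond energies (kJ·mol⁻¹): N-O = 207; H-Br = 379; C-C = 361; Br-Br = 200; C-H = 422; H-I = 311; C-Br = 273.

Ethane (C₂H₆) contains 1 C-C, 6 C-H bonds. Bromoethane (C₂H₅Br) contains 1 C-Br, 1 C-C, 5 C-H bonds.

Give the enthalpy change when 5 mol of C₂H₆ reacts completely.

ΔH = −150 kJ

Bonds broken (reactants):
  Br-Br: 1 × 200 = 200
  C-C: 1 × 361 = 361
  C-H: 6 × 422 = 2532
  Σ(broken) = 3093 kJ
Bonds formed (products):
  C-Br: 1 × 273 = 273
  C-C: 1 × 361 = 361
  C-H: 5 × 422 = 2110
  H-Br: 1 × 379 = 379
  Σ(formed) = 3123 kJ
ΔH = Σ(broken) − Σ(formed) = 3093 − 3123 = −30 kJ
For 5× the reaction as written: 5 × (−30) = −150 kJ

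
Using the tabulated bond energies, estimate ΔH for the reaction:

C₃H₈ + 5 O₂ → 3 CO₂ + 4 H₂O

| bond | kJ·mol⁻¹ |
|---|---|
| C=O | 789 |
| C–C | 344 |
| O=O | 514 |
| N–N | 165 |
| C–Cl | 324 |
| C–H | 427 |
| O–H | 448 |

Bonds broken (reactants):
  C–C: 2 × 344 = 688
  C–H: 8 × 427 = 3416
  O=O: 5 × 514 = 2570
  Σ(broken) = 6674 kJ
Bonds formed (products):
  C=O: 6 × 789 = 4734
  O–H: 8 × 448 = 3584
  Σ(formed) = 8318 kJ
ΔH = Σ(broken) − Σ(formed) = 6674 − 8318 = −1644 kJ

ΔH ≈ −1644 kJ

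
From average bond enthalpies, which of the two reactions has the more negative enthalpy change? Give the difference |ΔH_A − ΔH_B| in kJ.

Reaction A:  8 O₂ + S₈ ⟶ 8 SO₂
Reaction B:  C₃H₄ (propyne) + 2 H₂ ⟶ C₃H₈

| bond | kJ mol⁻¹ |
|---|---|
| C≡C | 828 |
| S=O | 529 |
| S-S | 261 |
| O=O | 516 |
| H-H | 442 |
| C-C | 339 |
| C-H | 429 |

Reaction A, by 1905 kJ

Reaction A:
  Bonds broken (reactants):
    O=O: 8 × 516 = 4128
    S-S: 8 × 261 = 2088
    Σ(broken) = 6216 kJ
  Bonds formed (products):
    S=O: 16 × 529 = 8464
    Σ(formed) = 8464 kJ
  ΔH_A = 6216 − 8464 = −2248 kJ
Reaction B:
  Bonds broken (reactants):
    C≡C: 1 × 828 = 828
    C-C: 1 × 339 = 339
    C-H: 4 × 429 = 1716
    H-H: 2 × 442 = 884
    Σ(broken) = 3767 kJ
  Bonds formed (products):
    C-C: 2 × 339 = 678
    C-H: 8 × 429 = 3432
    Σ(formed) = 4110 kJ
  ΔH_B = 3767 − 4110 = −343 kJ
ΔH_A − ΔH_B = −1905 kJ, so reaction A has the more negative ΔH; |ΔH_A − ΔH_B| = 1905 kJ.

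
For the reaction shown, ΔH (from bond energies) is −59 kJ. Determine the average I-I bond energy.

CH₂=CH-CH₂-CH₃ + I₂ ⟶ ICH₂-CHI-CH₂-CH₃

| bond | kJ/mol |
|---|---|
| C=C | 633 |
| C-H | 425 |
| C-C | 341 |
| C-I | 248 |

Let D be the I-I bond energy.
Σ(broken) = 2×341 + 8×425 + 1×633 + 1×D = 4715 + D
Σ(formed) = 3×341 + 8×425 + 2×248 = 4919
ΔH = Σ(broken) − Σ(formed) = (4715 + D) − (4919) = −204 + D
Setting this equal to −59 kJ gives D = 145 kJ/mol.

D(I-I) ≈ 145 kJ/mol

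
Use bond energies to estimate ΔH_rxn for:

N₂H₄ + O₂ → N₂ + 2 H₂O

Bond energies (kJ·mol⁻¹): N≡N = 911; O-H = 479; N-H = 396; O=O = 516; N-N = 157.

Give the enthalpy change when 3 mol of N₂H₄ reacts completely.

Bonds broken (reactants):
  N-H: 4 × 396 = 1584
  N-N: 1 × 157 = 157
  O=O: 1 × 516 = 516
  Σ(broken) = 2257 kJ
Bonds formed (products):
  N≡N: 1 × 911 = 911
  O-H: 4 × 479 = 1916
  Σ(formed) = 2827 kJ
ΔH = Σ(broken) − Σ(formed) = 2257 − 2827 = −570 kJ
For 3× the reaction as written: 3 × (−570) = −1710 kJ

ΔH = −1710 kJ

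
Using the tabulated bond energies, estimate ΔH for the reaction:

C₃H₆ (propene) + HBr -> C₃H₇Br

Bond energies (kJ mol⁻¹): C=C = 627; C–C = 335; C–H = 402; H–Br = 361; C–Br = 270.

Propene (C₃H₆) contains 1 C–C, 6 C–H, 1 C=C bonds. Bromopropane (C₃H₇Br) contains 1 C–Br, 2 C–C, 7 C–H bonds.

ΔH ≈ −19 kJ

Bonds broken (reactants):
  C–C: 1 × 335 = 335
  C–H: 6 × 402 = 2412
  C=C: 1 × 627 = 627
  H–Br: 1 × 361 = 361
  Σ(broken) = 3735 kJ
Bonds formed (products):
  C–Br: 1 × 270 = 270
  C–C: 2 × 335 = 670
  C–H: 7 × 402 = 2814
  Σ(formed) = 3754 kJ
ΔH = Σ(broken) − Σ(formed) = 3735 − 3754 = −19 kJ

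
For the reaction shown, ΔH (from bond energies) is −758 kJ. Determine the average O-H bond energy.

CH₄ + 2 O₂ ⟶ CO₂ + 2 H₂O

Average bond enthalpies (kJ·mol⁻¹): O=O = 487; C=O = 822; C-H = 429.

D(O-H) ≈ 451 kJ/mol

Let D be the O-H bond energy.
Σ(broken) = 4×429 + 2×487 = 2690
Σ(formed) = 2×822 + 4×D = 1644 + 4D
ΔH = Σ(broken) − Σ(formed) = (2690) − (1644 + 4D) = +1046 − 4D
Setting this equal to −758 kJ gives 4D = 1804, so D = 451 kJ/mol.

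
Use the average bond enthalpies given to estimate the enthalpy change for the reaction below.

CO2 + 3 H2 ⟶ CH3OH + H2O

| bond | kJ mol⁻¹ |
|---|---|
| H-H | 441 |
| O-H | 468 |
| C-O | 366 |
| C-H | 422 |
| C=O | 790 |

ΔH ≈ −133 kJ

Bonds broken (reactants):
  C=O: 2 × 790 = 1580
  H-H: 3 × 441 = 1323
  Σ(broken) = 2903 kJ
Bonds formed (products):
  C-H: 3 × 422 = 1266
  C-O: 1 × 366 = 366
  O-H: 3 × 468 = 1404
  Σ(formed) = 3036 kJ
ΔH = Σ(broken) − Σ(formed) = 2903 − 3036 = −133 kJ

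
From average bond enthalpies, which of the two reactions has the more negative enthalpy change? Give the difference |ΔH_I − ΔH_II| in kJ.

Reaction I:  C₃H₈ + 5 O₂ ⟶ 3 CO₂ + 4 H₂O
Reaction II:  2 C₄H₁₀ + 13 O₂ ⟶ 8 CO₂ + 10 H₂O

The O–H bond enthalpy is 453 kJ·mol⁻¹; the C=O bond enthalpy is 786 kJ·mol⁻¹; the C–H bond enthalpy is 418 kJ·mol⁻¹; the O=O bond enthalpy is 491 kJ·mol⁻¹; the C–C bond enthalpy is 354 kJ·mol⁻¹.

Reaction I:
  Bonds broken (reactants):
    C–C: 2 × 354 = 708
    C–H: 8 × 418 = 3344
    O=O: 5 × 491 = 2455
    Σ(broken) = 6507 kJ
  Bonds formed (products):
    C=O: 6 × 786 = 4716
    O–H: 8 × 453 = 3624
    Σ(formed) = 8340 kJ
  ΔH_I = 6507 − 8340 = −1833 kJ
Reaction II:
  Bonds broken (reactants):
    C–C: 6 × 354 = 2124
    C–H: 20 × 418 = 8360
    O=O: 13 × 491 = 6383
    Σ(broken) = 16867 kJ
  Bonds formed (products):
    C=O: 16 × 786 = 12576
    O–H: 20 × 453 = 9060
    Σ(formed) = 21636 kJ
  ΔH_II = 16867 − 21636 = −4769 kJ
ΔH_I − ΔH_II = +2936 kJ, so reaction II has the more negative ΔH; |ΔH_I − ΔH_II| = 2936 kJ.

Reaction II, by 2936 kJ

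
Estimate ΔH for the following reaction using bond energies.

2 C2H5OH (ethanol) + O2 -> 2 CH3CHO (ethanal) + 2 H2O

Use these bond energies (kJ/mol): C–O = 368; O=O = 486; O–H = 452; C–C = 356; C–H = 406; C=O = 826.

Bonds broken (reactants):
  C–C: 2 × 356 = 712
  C–H: 10 × 406 = 4060
  C–O: 2 × 368 = 736
  O–H: 2 × 452 = 904
  O=O: 1 × 486 = 486
  Σ(broken) = 6898 kJ
Bonds formed (products):
  C–C: 2 × 356 = 712
  C–H: 8 × 406 = 3248
  C=O: 2 × 826 = 1652
  O–H: 4 × 452 = 1808
  Σ(formed) = 7420 kJ
ΔH = Σ(broken) − Σ(formed) = 6898 − 7420 = −522 kJ

ΔH ≈ −522 kJ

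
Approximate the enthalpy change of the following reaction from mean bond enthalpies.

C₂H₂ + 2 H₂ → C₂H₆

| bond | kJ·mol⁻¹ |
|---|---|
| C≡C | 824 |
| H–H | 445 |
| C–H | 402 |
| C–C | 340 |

Bonds broken (reactants):
  C≡C: 1 × 824 = 824
  C–H: 2 × 402 = 804
  H–H: 2 × 445 = 890
  Σ(broken) = 2518 kJ
Bonds formed (products):
  C–C: 1 × 340 = 340
  C–H: 6 × 402 = 2412
  Σ(formed) = 2752 kJ
ΔH = Σ(broken) − Σ(formed) = 2518 − 2752 = −234 kJ

ΔH ≈ −234 kJ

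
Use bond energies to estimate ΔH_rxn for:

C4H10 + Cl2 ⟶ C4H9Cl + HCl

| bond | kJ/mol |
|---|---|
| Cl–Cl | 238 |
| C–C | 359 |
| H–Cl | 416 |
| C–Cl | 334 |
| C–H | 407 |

ΔH ≈ −105 kJ

Bonds broken (reactants):
  C–C: 3 × 359 = 1077
  C–H: 10 × 407 = 4070
  Cl–Cl: 1 × 238 = 238
  Σ(broken) = 5385 kJ
Bonds formed (products):
  C–C: 3 × 359 = 1077
  C–Cl: 1 × 334 = 334
  C–H: 9 × 407 = 3663
  H–Cl: 1 × 416 = 416
  Σ(formed) = 5490 kJ
ΔH = Σ(broken) − Σ(formed) = 5385 − 5490 = −105 kJ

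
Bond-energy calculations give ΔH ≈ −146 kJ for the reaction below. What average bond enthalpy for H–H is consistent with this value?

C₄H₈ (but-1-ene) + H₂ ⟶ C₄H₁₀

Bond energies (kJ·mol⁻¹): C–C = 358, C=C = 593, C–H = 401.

Let D be the H–H bond energy.
Σ(broken) = 2×358 + 8×401 + 1×593 + 1×D = 4517 + D
Σ(formed) = 3×358 + 10×401 = 5084
ΔH = Σ(broken) − Σ(formed) = (4517 + D) − (5084) = −567 + D
Setting this equal to −146 kJ gives D = 421 kJ/mol.

D(H–H) ≈ 421 kJ/mol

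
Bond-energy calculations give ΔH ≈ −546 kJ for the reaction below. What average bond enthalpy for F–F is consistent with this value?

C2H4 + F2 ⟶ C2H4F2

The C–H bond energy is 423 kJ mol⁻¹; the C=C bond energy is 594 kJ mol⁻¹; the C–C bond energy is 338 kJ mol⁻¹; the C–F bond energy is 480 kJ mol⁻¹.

Let D be the F–F bond energy.
Σ(broken) = 4×423 + 1×594 + 1×D = 2286 + D
Σ(formed) = 1×338 + 2×480 + 4×423 = 2990
ΔH = Σ(broken) − Σ(formed) = (2286 + D) − (2990) = −704 + D
Setting this equal to −546 kJ gives D = 158 kJ/mol.

D(F–F) ≈ 158 kJ/mol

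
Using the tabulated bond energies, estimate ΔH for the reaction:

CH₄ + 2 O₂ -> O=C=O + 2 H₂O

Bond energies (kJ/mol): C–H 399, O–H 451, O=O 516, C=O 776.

Bonds broken (reactants):
  C–H: 4 × 399 = 1596
  O=O: 2 × 516 = 1032
  Σ(broken) = 2628 kJ
Bonds formed (products):
  C=O: 2 × 776 = 1552
  O–H: 4 × 451 = 1804
  Σ(formed) = 3356 kJ
ΔH = Σ(broken) − Σ(formed) = 2628 − 3356 = −728 kJ

ΔH ≈ −728 kJ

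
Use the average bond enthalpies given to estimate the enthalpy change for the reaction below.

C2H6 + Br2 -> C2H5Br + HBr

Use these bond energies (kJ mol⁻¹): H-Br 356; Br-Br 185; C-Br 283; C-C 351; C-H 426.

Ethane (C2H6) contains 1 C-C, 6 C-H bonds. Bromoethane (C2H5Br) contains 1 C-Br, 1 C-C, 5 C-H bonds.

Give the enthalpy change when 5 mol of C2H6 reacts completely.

Bonds broken (reactants):
  Br-Br: 1 × 185 = 185
  C-C: 1 × 351 = 351
  C-H: 6 × 426 = 2556
  Σ(broken) = 3092 kJ
Bonds formed (products):
  C-Br: 1 × 283 = 283
  C-C: 1 × 351 = 351
  C-H: 5 × 426 = 2130
  H-Br: 1 × 356 = 356
  Σ(formed) = 3120 kJ
ΔH = Σ(broken) − Σ(formed) = 3092 − 3120 = −28 kJ
For 5× the reaction as written: 5 × (−28) = −140 kJ

ΔH = −140 kJ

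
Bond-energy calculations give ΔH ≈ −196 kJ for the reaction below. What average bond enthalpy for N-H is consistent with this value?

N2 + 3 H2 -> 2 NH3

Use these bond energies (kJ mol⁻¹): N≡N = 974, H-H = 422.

Let D be the N-H bond energy.
Σ(broken) = 3×422 + 1×974 = 2240
Σ(formed) = 6×D = 6D
ΔH = Σ(broken) − Σ(formed) = (2240) − (6D) = +2240 − 6D
Setting this equal to −196 kJ gives 6D = 2436, so D = 406 kJ/mol.

D(N-H) ≈ 406 kJ/mol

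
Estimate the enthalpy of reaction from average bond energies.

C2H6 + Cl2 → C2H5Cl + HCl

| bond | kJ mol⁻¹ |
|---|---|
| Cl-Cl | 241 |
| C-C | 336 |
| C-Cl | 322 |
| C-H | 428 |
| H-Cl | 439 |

Bonds broken (reactants):
  C-C: 1 × 336 = 336
  C-H: 6 × 428 = 2568
  Cl-Cl: 1 × 241 = 241
  Σ(broken) = 3145 kJ
Bonds formed (products):
  C-C: 1 × 336 = 336
  C-Cl: 1 × 322 = 322
  C-H: 5 × 428 = 2140
  H-Cl: 1 × 439 = 439
  Σ(formed) = 3237 kJ
ΔH = Σ(broken) − Σ(formed) = 3145 − 3237 = −92 kJ

ΔH ≈ −92 kJ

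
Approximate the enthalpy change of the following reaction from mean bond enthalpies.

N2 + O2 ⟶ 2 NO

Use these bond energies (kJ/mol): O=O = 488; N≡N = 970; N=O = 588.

ΔH ≈ +282 kJ

Bonds broken (reactants):
  N≡N: 1 × 970 = 970
  O=O: 1 × 488 = 488
  Σ(broken) = 1458 kJ
Bonds formed (products):
  N=O: 2 × 588 = 1176
  Σ(formed) = 1176 kJ
ΔH = Σ(broken) − Σ(formed) = 1458 − 1176 = +282 kJ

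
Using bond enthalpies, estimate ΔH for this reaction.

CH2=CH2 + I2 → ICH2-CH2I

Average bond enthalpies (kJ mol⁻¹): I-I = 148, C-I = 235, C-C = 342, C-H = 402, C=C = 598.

Bonds broken (reactants):
  C-H: 4 × 402 = 1608
  C=C: 1 × 598 = 598
  I-I: 1 × 148 = 148
  Σ(broken) = 2354 kJ
Bonds formed (products):
  C-C: 1 × 342 = 342
  C-H: 4 × 402 = 1608
  C-I: 2 × 235 = 470
  Σ(formed) = 2420 kJ
ΔH = Σ(broken) − Σ(formed) = 2354 − 2420 = −66 kJ

ΔH ≈ −66 kJ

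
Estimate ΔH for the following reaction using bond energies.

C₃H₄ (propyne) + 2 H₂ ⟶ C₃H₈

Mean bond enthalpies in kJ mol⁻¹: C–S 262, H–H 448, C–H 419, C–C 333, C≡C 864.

ΔH ≈ −249 kJ

Bonds broken (reactants):
  C≡C: 1 × 864 = 864
  C–C: 1 × 333 = 333
  C–H: 4 × 419 = 1676
  H–H: 2 × 448 = 896
  Σ(broken) = 3769 kJ
Bonds formed (products):
  C–C: 2 × 333 = 666
  C–H: 8 × 419 = 3352
  Σ(formed) = 4018 kJ
ΔH = Σ(broken) − Σ(formed) = 3769 − 4018 = −249 kJ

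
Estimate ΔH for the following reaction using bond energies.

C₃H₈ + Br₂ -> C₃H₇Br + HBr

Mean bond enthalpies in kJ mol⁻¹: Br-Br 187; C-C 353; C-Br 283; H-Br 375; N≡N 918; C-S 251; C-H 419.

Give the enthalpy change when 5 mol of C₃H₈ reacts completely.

ΔH = −260 kJ

Bonds broken (reactants):
  Br-Br: 1 × 187 = 187
  C-C: 2 × 353 = 706
  C-H: 8 × 419 = 3352
  Σ(broken) = 4245 kJ
Bonds formed (products):
  C-Br: 1 × 283 = 283
  C-C: 2 × 353 = 706
  C-H: 7 × 419 = 2933
  H-Br: 1 × 375 = 375
  Σ(formed) = 4297 kJ
ΔH = Σ(broken) − Σ(formed) = 4245 − 4297 = −52 kJ
For 5× the reaction as written: 5 × (−52) = −260 kJ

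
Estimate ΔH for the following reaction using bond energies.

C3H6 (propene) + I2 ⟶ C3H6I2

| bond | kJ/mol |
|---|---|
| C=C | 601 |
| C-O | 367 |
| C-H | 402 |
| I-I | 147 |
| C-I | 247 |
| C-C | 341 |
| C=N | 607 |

ΔH ≈ −87 kJ

Bonds broken (reactants):
  C-C: 1 × 341 = 341
  C-H: 6 × 402 = 2412
  C=C: 1 × 601 = 601
  I-I: 1 × 147 = 147
  Σ(broken) = 3501 kJ
Bonds formed (products):
  C-C: 2 × 341 = 682
  C-H: 6 × 402 = 2412
  C-I: 2 × 247 = 494
  Σ(formed) = 3588 kJ
ΔH = Σ(broken) − Σ(formed) = 3501 − 3588 = −87 kJ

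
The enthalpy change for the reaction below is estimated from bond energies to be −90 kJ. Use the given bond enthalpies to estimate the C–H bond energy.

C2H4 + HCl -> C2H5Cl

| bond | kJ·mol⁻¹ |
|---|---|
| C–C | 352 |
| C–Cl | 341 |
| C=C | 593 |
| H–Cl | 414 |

Let D be the C–H bond energy.
Σ(broken) = 4×D + 1×593 + 1×414 = 1007 + 4D
Σ(formed) = 1×352 + 1×341 + 5×D = 693 + 5D
ΔH = Σ(broken) − Σ(formed) = (1007 + 4D) − (693 + 5D) = +314 − D
Setting this equal to −90 kJ gives D = 404 kJ/mol.

D(C–H) ≈ 404 kJ/mol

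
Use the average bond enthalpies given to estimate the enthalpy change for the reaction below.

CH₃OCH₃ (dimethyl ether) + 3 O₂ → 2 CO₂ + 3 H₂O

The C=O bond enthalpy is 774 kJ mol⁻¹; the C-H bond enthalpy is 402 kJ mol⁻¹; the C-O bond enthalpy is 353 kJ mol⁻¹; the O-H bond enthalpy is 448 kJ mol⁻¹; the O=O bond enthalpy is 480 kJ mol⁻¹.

Bonds broken (reactants):
  C-H: 6 × 402 = 2412
  C-O: 2 × 353 = 706
  O=O: 3 × 480 = 1440
  Σ(broken) = 4558 kJ
Bonds formed (products):
  C=O: 4 × 774 = 3096
  O-H: 6 × 448 = 2688
  Σ(formed) = 5784 kJ
ΔH = Σ(broken) − Σ(formed) = 4558 − 5784 = −1226 kJ

ΔH ≈ −1226 kJ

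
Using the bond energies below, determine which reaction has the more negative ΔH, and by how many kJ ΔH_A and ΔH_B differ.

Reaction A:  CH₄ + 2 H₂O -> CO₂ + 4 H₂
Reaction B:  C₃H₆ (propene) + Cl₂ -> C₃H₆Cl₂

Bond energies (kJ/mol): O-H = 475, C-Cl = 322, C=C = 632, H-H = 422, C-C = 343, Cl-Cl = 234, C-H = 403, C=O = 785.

Reaction A:
  Bonds broken (reactants):
    C-H: 4 × 403 = 1612
    O-H: 4 × 475 = 1900
    Σ(broken) = 3512 kJ
  Bonds formed (products):
    C=O: 2 × 785 = 1570
    H-H: 4 × 422 = 1688
    Σ(formed) = 3258 kJ
  ΔH_A = 3512 − 3258 = +254 kJ
Reaction B:
  Bonds broken (reactants):
    C-C: 1 × 343 = 343
    C-H: 6 × 403 = 2418
    C=C: 1 × 632 = 632
    Cl-Cl: 1 × 234 = 234
    Σ(broken) = 3627 kJ
  Bonds formed (products):
    C-C: 2 × 343 = 686
    C-Cl: 2 × 322 = 644
    C-H: 6 × 403 = 2418
    Σ(formed) = 3748 kJ
  ΔH_B = 3627 − 3748 = −121 kJ
ΔH_A − ΔH_B = +375 kJ, so reaction B has the more negative ΔH; |ΔH_A − ΔH_B| = 375 kJ.

Reaction B, by 375 kJ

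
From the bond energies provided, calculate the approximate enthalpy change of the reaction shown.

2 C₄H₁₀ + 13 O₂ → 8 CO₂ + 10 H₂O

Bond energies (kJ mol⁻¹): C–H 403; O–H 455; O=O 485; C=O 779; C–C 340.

Bonds broken (reactants):
  C–C: 6 × 340 = 2040
  C–H: 20 × 403 = 8060
  O=O: 13 × 485 = 6305
  Σ(broken) = 16405 kJ
Bonds formed (products):
  C=O: 16 × 779 = 12464
  O–H: 20 × 455 = 9100
  Σ(formed) = 21564 kJ
ΔH = Σ(broken) − Σ(formed) = 16405 − 21564 = −5159 kJ

ΔH ≈ −5159 kJ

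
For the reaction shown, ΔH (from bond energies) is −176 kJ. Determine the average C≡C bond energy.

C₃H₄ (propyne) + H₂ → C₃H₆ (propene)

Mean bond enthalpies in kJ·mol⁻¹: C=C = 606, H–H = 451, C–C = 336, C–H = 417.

D(C≡C) ≈ 813 kJ/mol

Let D be the C≡C bond energy.
Σ(broken) = 1×D + 1×336 + 4×417 + 1×451 = 2455 + D
Σ(formed) = 1×336 + 6×417 + 1×606 = 3444
ΔH = Σ(broken) − Σ(formed) = (2455 + D) − (3444) = −989 + D
Setting this equal to −176 kJ gives D = 813 kJ/mol.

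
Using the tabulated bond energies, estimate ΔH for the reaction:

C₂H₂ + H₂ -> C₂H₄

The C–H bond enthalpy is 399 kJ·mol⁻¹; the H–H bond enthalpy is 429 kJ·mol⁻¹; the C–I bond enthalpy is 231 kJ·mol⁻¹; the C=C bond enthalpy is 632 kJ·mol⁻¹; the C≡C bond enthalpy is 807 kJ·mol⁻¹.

ΔH ≈ −194 kJ

Bonds broken (reactants):
  C≡C: 1 × 807 = 807
  C–H: 2 × 399 = 798
  H–H: 1 × 429 = 429
  Σ(broken) = 2034 kJ
Bonds formed (products):
  C–H: 4 × 399 = 1596
  C=C: 1 × 632 = 632
  Σ(formed) = 2228 kJ
ΔH = Σ(broken) − Σ(formed) = 2034 − 2228 = −194 kJ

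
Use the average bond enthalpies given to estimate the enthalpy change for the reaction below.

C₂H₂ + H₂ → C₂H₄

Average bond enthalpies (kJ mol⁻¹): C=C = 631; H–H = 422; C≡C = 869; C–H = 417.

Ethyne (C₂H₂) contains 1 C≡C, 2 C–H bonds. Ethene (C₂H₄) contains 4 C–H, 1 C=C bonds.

Bonds broken (reactants):
  C≡C: 1 × 869 = 869
  C–H: 2 × 417 = 834
  H–H: 1 × 422 = 422
  Σ(broken) = 2125 kJ
Bonds formed (products):
  C–H: 4 × 417 = 1668
  C=C: 1 × 631 = 631
  Σ(formed) = 2299 kJ
ΔH = Σ(broken) − Σ(formed) = 2125 − 2299 = −174 kJ

ΔH ≈ −174 kJ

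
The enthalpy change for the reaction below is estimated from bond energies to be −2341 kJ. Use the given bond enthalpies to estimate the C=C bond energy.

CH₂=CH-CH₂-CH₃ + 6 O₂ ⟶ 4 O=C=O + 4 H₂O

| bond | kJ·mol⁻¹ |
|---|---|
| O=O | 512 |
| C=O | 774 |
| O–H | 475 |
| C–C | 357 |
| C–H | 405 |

D(C=C) ≈ 625 kJ/mol

Let D be the C=C bond energy.
Σ(broken) = 2×357 + 8×405 + 1×D + 6×512 = 7026 + D
Σ(formed) = 8×774 + 8×475 = 9992
ΔH = Σ(broken) − Σ(formed) = (7026 + D) − (9992) = −2966 + D
Setting this equal to −2341 kJ gives D = 625 kJ/mol.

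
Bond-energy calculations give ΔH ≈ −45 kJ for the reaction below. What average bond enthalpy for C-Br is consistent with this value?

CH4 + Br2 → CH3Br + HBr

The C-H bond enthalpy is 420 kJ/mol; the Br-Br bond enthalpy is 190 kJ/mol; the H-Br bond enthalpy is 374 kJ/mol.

D(C-Br) ≈ 281 kJ/mol

Let D be the C-Br bond energy.
Σ(broken) = 1×190 + 4×420 = 1870
Σ(formed) = 1×D + 3×420 + 1×374 = 1634 + D
ΔH = Σ(broken) − Σ(formed) = (1870) − (1634 + D) = +236 − D
Setting this equal to −45 kJ gives D = 281 kJ/mol.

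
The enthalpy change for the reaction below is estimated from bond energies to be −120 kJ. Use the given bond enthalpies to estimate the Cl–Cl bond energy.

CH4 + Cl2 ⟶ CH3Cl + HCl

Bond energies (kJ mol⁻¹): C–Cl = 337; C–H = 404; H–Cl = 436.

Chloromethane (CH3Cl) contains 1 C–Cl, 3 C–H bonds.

D(Cl–Cl) ≈ 249 kJ/mol

Let D be the Cl–Cl bond energy.
Σ(broken) = 4×404 + 1×D = 1616 + D
Σ(formed) = 1×337 + 3×404 + 1×436 = 1985
ΔH = Σ(broken) − Σ(formed) = (1616 + D) − (1985) = −369 + D
Setting this equal to −120 kJ gives D = 249 kJ/mol.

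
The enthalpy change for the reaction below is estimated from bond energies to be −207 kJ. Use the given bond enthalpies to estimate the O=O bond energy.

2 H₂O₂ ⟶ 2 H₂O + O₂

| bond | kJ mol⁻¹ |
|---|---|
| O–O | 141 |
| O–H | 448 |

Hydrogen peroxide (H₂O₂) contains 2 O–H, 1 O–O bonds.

D(O=O) ≈ 489 kJ/mol

Let D be the O=O bond energy.
Σ(broken) = 4×448 + 2×141 = 2074
Σ(formed) = 4×448 + 1×D = 1792 + D
ΔH = Σ(broken) − Σ(formed) = (2074) − (1792 + D) = +282 − D
Setting this equal to −207 kJ gives D = 489 kJ/mol.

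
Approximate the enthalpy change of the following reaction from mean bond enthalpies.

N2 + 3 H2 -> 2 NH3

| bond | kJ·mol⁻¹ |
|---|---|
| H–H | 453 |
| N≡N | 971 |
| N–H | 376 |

ΔH ≈ +74 kJ

Bonds broken (reactants):
  H–H: 3 × 453 = 1359
  N≡N: 1 × 971 = 971
  Σ(broken) = 2330 kJ
Bonds formed (products):
  N–H: 6 × 376 = 2256
  Σ(formed) = 2256 kJ
ΔH = Σ(broken) − Σ(formed) = 2330 − 2256 = +74 kJ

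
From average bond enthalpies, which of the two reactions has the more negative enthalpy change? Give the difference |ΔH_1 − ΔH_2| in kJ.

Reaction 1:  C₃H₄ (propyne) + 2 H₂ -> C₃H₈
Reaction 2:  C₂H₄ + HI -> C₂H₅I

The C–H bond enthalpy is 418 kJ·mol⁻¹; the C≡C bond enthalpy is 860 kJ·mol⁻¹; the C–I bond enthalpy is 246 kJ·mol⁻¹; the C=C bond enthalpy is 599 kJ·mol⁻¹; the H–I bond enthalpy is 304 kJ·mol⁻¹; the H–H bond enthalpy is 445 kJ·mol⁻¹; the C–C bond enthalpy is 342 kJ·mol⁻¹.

Reaction 1, by 161 kJ

Reaction 1:
  Bonds broken (reactants):
    C≡C: 1 × 860 = 860
    C–C: 1 × 342 = 342
    C–H: 4 × 418 = 1672
    H–H: 2 × 445 = 890
    Σ(broken) = 3764 kJ
  Bonds formed (products):
    C–C: 2 × 342 = 684
    C–H: 8 × 418 = 3344
    Σ(formed) = 4028 kJ
  ΔH_1 = 3764 − 4028 = −264 kJ
Reaction 2:
  Bonds broken (reactants):
    C–H: 4 × 418 = 1672
    C=C: 1 × 599 = 599
    H–I: 1 × 304 = 304
    Σ(broken) = 2575 kJ
  Bonds formed (products):
    C–C: 1 × 342 = 342
    C–H: 5 × 418 = 2090
    C–I: 1 × 246 = 246
    Σ(formed) = 2678 kJ
  ΔH_2 = 2575 − 2678 = −103 kJ
ΔH_1 − ΔH_2 = −161 kJ, so reaction 1 has the more negative ΔH; |ΔH_1 − ΔH_2| = 161 kJ.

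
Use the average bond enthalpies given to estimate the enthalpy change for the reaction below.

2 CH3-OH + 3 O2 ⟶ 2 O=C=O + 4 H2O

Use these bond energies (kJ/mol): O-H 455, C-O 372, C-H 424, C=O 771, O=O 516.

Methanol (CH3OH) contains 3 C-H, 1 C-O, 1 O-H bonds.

Bonds broken (reactants):
  C-H: 6 × 424 = 2544
  C-O: 2 × 372 = 744
  O-H: 2 × 455 = 910
  O=O: 3 × 516 = 1548
  Σ(broken) = 5746 kJ
Bonds formed (products):
  C=O: 4 × 771 = 3084
  O-H: 8 × 455 = 3640
  Σ(formed) = 6724 kJ
ΔH = Σ(broken) − Σ(formed) = 5746 − 6724 = −978 kJ

ΔH ≈ −978 kJ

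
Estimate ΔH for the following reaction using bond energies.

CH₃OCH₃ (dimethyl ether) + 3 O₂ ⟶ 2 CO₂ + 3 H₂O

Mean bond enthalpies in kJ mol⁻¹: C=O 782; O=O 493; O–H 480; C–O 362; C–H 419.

Bonds broken (reactants):
  C–H: 6 × 419 = 2514
  C–O: 2 × 362 = 724
  O=O: 3 × 493 = 1479
  Σ(broken) = 4717 kJ
Bonds formed (products):
  C=O: 4 × 782 = 3128
  O–H: 6 × 480 = 2880
  Σ(formed) = 6008 kJ
ΔH = Σ(broken) − Σ(formed) = 4717 − 6008 = −1291 kJ

ΔH ≈ −1291 kJ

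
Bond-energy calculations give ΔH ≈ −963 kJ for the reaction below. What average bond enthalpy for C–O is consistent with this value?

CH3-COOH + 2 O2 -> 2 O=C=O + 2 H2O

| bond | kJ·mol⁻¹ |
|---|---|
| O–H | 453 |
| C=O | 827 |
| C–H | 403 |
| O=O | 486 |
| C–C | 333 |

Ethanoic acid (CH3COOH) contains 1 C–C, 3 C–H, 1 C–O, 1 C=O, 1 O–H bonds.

D(C–O) ≈ 363 kJ/mol

Let D be the C–O bond energy.
Σ(broken) = 1×333 + 3×403 + 1×D + 1×827 + 1×453 + 2×486 = 3794 + D
Σ(formed) = 4×827 + 4×453 = 5120
ΔH = Σ(broken) − Σ(formed) = (3794 + D) − (5120) = −1326 + D
Setting this equal to −963 kJ gives D = 363 kJ/mol.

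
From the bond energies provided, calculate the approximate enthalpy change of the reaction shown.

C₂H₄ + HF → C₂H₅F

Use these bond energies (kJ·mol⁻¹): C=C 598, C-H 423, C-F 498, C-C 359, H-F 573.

ΔH ≈ −109 kJ

Bonds broken (reactants):
  C-H: 4 × 423 = 1692
  C=C: 1 × 598 = 598
  H-F: 1 × 573 = 573
  Σ(broken) = 2863 kJ
Bonds formed (products):
  C-C: 1 × 359 = 359
  C-F: 1 × 498 = 498
  C-H: 5 × 423 = 2115
  Σ(formed) = 2972 kJ
ΔH = Σ(broken) − Σ(formed) = 2863 − 2972 = −109 kJ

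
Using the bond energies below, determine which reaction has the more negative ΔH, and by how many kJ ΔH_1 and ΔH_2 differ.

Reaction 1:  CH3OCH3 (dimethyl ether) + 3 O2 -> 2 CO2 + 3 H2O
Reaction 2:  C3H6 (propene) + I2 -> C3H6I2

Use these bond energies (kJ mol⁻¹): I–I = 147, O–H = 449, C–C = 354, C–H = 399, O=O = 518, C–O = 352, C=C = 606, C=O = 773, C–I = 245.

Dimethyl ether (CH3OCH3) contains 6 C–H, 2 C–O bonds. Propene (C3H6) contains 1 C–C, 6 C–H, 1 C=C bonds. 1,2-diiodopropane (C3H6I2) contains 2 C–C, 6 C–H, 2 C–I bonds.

Reaction 1, by 1043 kJ

Reaction 1:
  Bonds broken (reactants):
    C–H: 6 × 399 = 2394
    C–O: 2 × 352 = 704
    O=O: 3 × 518 = 1554
    Σ(broken) = 4652 kJ
  Bonds formed (products):
    C=O: 4 × 773 = 3092
    O–H: 6 × 449 = 2694
    Σ(formed) = 5786 kJ
  ΔH_1 = 4652 − 5786 = −1134 kJ
Reaction 2:
  Bonds broken (reactants):
    C–C: 1 × 354 = 354
    C–H: 6 × 399 = 2394
    C=C: 1 × 606 = 606
    I–I: 1 × 147 = 147
    Σ(broken) = 3501 kJ
  Bonds formed (products):
    C–C: 2 × 354 = 708
    C–H: 6 × 399 = 2394
    C–I: 2 × 245 = 490
    Σ(formed) = 3592 kJ
  ΔH_2 = 3501 − 3592 = −91 kJ
ΔH_1 − ΔH_2 = −1043 kJ, so reaction 1 has the more negative ΔH; |ΔH_1 − ΔH_2| = 1043 kJ.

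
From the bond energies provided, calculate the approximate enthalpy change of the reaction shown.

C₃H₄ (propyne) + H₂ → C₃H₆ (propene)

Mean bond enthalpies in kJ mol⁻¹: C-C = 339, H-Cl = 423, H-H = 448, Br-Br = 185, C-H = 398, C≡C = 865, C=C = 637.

Bonds broken (reactants):
  C≡C: 1 × 865 = 865
  C-C: 1 × 339 = 339
  C-H: 4 × 398 = 1592
  H-H: 1 × 448 = 448
  Σ(broken) = 3244 kJ
Bonds formed (products):
  C-C: 1 × 339 = 339
  C-H: 6 × 398 = 2388
  C=C: 1 × 637 = 637
  Σ(formed) = 3364 kJ
ΔH = Σ(broken) − Σ(formed) = 3244 − 3364 = −120 kJ

ΔH ≈ −120 kJ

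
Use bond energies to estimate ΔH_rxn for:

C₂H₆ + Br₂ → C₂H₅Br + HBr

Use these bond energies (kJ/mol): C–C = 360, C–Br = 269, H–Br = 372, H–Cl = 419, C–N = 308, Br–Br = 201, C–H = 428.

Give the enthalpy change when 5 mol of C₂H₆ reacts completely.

Bonds broken (reactants):
  Br–Br: 1 × 201 = 201
  C–C: 1 × 360 = 360
  C–H: 6 × 428 = 2568
  Σ(broken) = 3129 kJ
Bonds formed (products):
  C–Br: 1 × 269 = 269
  C–C: 1 × 360 = 360
  C–H: 5 × 428 = 2140
  H–Br: 1 × 372 = 372
  Σ(formed) = 3141 kJ
ΔH = Σ(broken) − Σ(formed) = 3129 − 3141 = −12 kJ
For 5× the reaction as written: 5 × (−12) = −60 kJ

ΔH = −60 kJ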